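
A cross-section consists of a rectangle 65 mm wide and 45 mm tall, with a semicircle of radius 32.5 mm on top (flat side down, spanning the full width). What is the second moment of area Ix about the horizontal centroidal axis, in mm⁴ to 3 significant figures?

Decompose the section into non-overlapping parts with the origin at the bottom-left of its bounding rectangle.
Rectangular body: 65 × 45, A = 2 925 mm², y = 22.5 mm, Ī = 493 594 mm⁴.
Semicircular cap: semicircle r = 32.5, A = 1659.2 mm², y = 58.793 mm, Ī = 122 452 mm⁴.
Centroid: ȳ = ΣA·y / ΣA = 35.636 mm.
Transfer each piece to the horizontal centroidal axis using Ī + A·d² with d = y − 35.636:
  rectangular body: d = -13.136 mm → contributes +998 298 mm⁴
  semicircular cap: d = 23.158 mm → contributes +1 012 218 mm⁴
Total I = 2 010 516 mm⁴.

Ix ≈ 2.01 × 10⁶ mm⁴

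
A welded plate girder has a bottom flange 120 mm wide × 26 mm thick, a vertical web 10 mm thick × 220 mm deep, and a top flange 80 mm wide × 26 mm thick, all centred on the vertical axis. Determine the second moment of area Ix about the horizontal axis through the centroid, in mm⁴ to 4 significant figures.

Split into non-overlapping primitives; take the origin at the lower-left of the bounding box.
Bottom plate: 120 × 26, A = 3 120 mm², y = 13 mm, Ī = 175 760 mm⁴.
Web plate: 10 × 220, A = 2 200 mm², y = 136 mm, Ī = 8 873 333 mm⁴.
Top plate: 80 × 26, A = 2 080 mm², y = 259 mm, Ī = 117 173 mm⁴.
Centroid: ȳ = ΣA·y / ΣA = 118.714 mm.
Transfer each piece to the horizontal axis through the centroid using Ī + A·d² with d = y − 118.714:
  bottom plate: d = -105.714 mm → contributes +35 042 842 mm⁴
  web plate: d = 17.2865 mm → contributes +9 530 743 mm⁴
  top plate: d = 140.286 mm → contributes +41 052 194 mm⁴
Total I = 85 625 779 mm⁴.

Ix ≈ 8.563 × 10⁷ mm⁴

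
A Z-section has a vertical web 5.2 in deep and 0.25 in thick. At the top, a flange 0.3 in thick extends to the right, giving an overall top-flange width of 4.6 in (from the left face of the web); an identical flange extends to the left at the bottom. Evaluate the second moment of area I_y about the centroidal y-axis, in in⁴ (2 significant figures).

I_y ≈ 18 in⁴

Break the section into simple shapes (no overlaps), measuring from the bottom-left corner of the bounding box.
Web: 0.25 × 5.2, A = 1.3 in², x = 4.475 in, Ī = 0.006771 in⁴.
Top flange (beyond web): 4.35 × 0.3, A = 1.305 in², x = 6.775 in, Ī = 2.058 in⁴.
Bottom flange (beyond web): 4.35 × 0.3, A = 1.305 in², x = 2.175 in, Ī = 2.058 in⁴.
Centroid: x̄ = ΣA·x / ΣA = 4.475 in.
Transfer each piece to the centroidal y-axis using Ī + A·d² with d = x − 4.475:
  web: d = 0 in → contributes +0.006771 in⁴
  top flange (beyond web): d = 2.3 in → contributes +8.961 in⁴
  bottom flange (beyond web): d = -2.3 in → contributes +8.961 in⁴
Total I = 17.93 in⁴.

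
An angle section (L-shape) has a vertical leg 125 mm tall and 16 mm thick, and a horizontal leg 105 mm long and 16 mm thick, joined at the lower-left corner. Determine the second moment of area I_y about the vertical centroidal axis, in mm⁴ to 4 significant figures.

I_y ≈ 3.275 × 10⁶ mm⁴

Break the section into simple shapes (no overlaps), measuring from the bottom-left corner of the bounding box.
Vertical leg: 16 × 125, A = 2 000 mm², x = 8 mm, Ī = 42666.7 mm⁴.
Horizontal leg (remainder): 89 × 16, A = 1 424 mm², x = 60.5 mm, Ī = 939 959 mm⁴.
Centroid: x̄ = ΣA·x / ΣA = 29.8341 mm.
Transfer each piece to the vertical centroidal axis using Ī + A·d² with d = x − 29.8341:
  vertical leg: d = -21.8341 mm → contributes +996 124 mm⁴
  horizontal leg (remainder): d = 30.6659 mm → contributes +2 279 084 mm⁴
Total I = 3 275 207 mm⁴.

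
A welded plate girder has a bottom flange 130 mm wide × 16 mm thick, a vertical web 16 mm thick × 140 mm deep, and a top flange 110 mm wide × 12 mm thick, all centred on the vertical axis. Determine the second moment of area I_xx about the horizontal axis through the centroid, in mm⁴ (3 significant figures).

Break the section into simple shapes (no overlaps), measuring from the bottom-left corner of the bounding box.
Bottom plate: 130 × 16, A = 2 080 mm², y = 8 mm, Ī = 44 373 mm⁴.
Web plate: 16 × 140, A = 2 240 mm², y = 86 mm, Ī = 3 658 667 mm⁴.
Top plate: 110 × 12, A = 1 320 mm², y = 162 mm, Ī = 15 840 mm⁴.
Centroid: ȳ = ΣA·y / ΣA = 75.021 mm.
Transfer each piece to the horizontal axis through the centroid using Ī + A·d² with d = y − 75.021:
  bottom plate: d = -67.021 mm → contributes +9 387 424 mm⁴
  web plate: d = 10.979 mm → contributes +3 928 659 mm⁴
  top plate: d = 86.979 mm → contributes +10 002 034 mm⁴
Total I = 23 318 117 mm⁴.

I_xx ≈ 2.33 × 10⁷ mm⁴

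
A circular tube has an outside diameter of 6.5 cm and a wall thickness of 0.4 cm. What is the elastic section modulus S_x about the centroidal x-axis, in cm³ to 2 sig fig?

Treat the section as a set of non-overlapping primitives; coordinates are from the bounding-box lower-left.
Outer circle: ⌀6.5, A = 33.18 cm², y = 3.25 cm, Ī = 87.62 cm⁴.
Bore (subtracted): ⌀5.7, A = 25.52 cm², y = 3.25 cm, Ī = 51.82 cm⁴.
By symmetry the centroid is at mid-height, ȳ = 3.25 cm.
All pieces are centred on the centroidal x-axis, so I = ΣĪ (holes subtracted) = 35.81 cm⁴.
Extreme fibre distance c = 3.25 cm; S = I/c = 11.02 cm³.

S_x ≈ 11 cm³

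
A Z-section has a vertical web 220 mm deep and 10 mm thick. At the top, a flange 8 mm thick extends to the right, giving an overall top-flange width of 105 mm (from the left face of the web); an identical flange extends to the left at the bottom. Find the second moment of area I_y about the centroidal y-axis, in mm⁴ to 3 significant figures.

I_y ≈ 5.35 × 10⁶ mm⁴

Break the section into simple shapes (no overlaps), measuring from the bottom-left corner of the bounding box.
Web: 10 × 220, A = 2 200 mm², x = 100 mm, Ī = 18 333 mm⁴.
Top flange (beyond web): 95 × 8, A = 760 mm², x = 152.5 mm, Ī = 571 583 mm⁴.
Bottom flange (beyond web): 95 × 8, A = 760 mm², x = 47.5 mm, Ī = 571 583 mm⁴.
Centroid: x̄ = ΣA·x / ΣA = 100 mm.
Transfer each piece to the centroidal y-axis using Ī + A·d² with d = x − 100:
  web: d = 0 mm → contributes +18 333 mm⁴
  top flange (beyond web): d = 52.5 mm → contributes +2 666 333 mm⁴
  bottom flange (beyond web): d = -52.5 mm → contributes +2 666 333 mm⁴
Total I = 5 351 000 mm⁴.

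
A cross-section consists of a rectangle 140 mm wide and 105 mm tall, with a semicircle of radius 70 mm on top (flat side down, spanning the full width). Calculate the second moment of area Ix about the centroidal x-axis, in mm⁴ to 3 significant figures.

Split into non-overlapping primitives; take the origin at the lower-left of the bounding box.
Rectangular body: 140 × 105, A = 14 700 mm², y = 52.5 mm, Ī = 13 505 625 mm⁴.
Semicircular cap: semicircle r = 70, A = 7696.9 mm², y = 134.71 mm, Ī = 2 635 265 mm⁴.
Centroid: ȳ = ΣA·y / ΣA = 80.752 mm.
Transfer each piece to the centroidal x-axis using Ī + A·d² with d = y − 80.752:
  rectangular body: d = -28.252 mm → contributes +25 238 684 mm⁴
  semicircular cap: d = 53.957 mm → contributes +25 043 757 mm⁴
Total I = 50 282 441 mm⁴.

Ix ≈ 5.03 × 10⁷ mm⁴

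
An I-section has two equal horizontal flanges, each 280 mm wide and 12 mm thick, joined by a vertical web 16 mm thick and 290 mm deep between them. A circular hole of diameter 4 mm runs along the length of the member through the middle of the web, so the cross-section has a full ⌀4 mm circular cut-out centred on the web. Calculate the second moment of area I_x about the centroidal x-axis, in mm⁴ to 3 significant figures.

I_x ≈ 1.86 × 10⁸ mm⁴

Decompose the section into non-overlapping parts with the origin at the bottom-left of its bounding rectangle.
Bottom flange: 280 × 12, A = 3 360 mm², y = 6 mm, Ī = 40 320 mm⁴.
Web: 16 × 290, A = 4 640 mm², y = 157 mm, Ī = 32 518 667 mm⁴.
Top flange: 280 × 12, A = 3 360 mm², y = 308 mm, Ī = 40 320 mm⁴.
Hole (subtracted): ⌀4, A = 12.566 mm², y = 157 mm, Ī = 12.566 mm⁴.
By symmetry the centroid is at mid-height, ȳ = 157 mm.
Transfer each piece to the centroidal x-axis using Ī + A·d² with d = y − 157:
  bottom flange: d = -151 mm → contributes +76 651 680 mm⁴
  web: d = 0 mm → contributes +32 518 667 mm⁴
  top flange: d = 151 mm → contributes +76 651 680 mm⁴
  hole: d = 0 mm → contributes −12.566 mm⁴
Total I = 185 822 014 mm⁴.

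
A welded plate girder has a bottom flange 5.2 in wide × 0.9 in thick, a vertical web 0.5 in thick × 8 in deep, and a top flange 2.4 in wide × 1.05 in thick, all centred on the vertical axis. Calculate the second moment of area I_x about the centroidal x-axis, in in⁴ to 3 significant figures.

Break the section into simple shapes (no overlaps), measuring from the bottom-left corner of the bounding box.
Bottom plate: 5.2 × 0.9, A = 4.68 in², y = 0.45 in, Ī = 0.3159 in⁴.
Web plate: 0.5 × 8, A = 4 in², y = 4.9 in, Ī = 21.333 in⁴.
Top plate: 2.4 × 1.05, A = 2.52 in², y = 9.425 in, Ī = 0.23153 in⁴.
Centroid: ȳ = ΣA·y / ΣA = 4.0587 in.
Transfer each piece to the centroidal x-axis using Ī + A·d² with d = y − 4.0587:
  bottom plate: d = -3.6087 in → contributes +61.261 in⁴
  web plate: d = 0.84134 in → contributes +24.165 in⁴
  top plate: d = 5.3663 in → contributes +72.801 in⁴
Total I = 158.23 in⁴.

I_x ≈ 158 in⁴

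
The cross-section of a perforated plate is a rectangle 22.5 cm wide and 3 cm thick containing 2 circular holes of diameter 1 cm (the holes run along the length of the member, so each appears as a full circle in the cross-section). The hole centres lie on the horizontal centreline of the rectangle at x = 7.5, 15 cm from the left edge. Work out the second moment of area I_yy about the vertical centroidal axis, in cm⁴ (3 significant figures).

Break the section into simple shapes (no overlaps), measuring from the bottom-left corner of the bounding box.
Plate: 22.5 × 3, A = 67.5 cm², x = 11.25 cm, Ī = 2847.7 cm⁴.
Hole 1 (subtracted): ⌀1, A = 0.7854 cm², x = 7.5 cm, Ī = 0.049087 cm⁴.
Hole 2 (subtracted): ⌀1, A = 0.7854 cm², x = 15 cm, Ī = 0.049087 cm⁴.
By symmetry the centroid is at mid-width, x̄ = 11.25 cm.
Transfer each piece to the vertical centroidal axis using Ī + A·d² with d = x − 11.25:
  plate: d = 0 cm → contributes +2847.7 cm⁴
  hole 1: d = -3.75 cm → contributes −11.094 cm⁴
  hole 2: d = 3.75 cm → contributes −11.094 cm⁴
Total I = 2825.5 cm⁴.

I_yy ≈ 2830 cm⁴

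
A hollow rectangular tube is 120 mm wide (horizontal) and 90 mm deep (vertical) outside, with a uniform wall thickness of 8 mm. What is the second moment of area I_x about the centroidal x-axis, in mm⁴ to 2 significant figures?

I_x ≈ 3.8 × 10⁶ mm⁴

Split into non-overlapping primitives; take the origin at the lower-left of the bounding box.
Outer rectangle: 120 × 90, A = 10 800 mm², y = 45 mm, Ī = 7 290 000 mm⁴.
Inner void (subtracted): 104 × 74, A = 7 696 mm², y = 45 mm, Ī = 3 511 941 mm⁴.
By symmetry the centroid is at mid-height, ȳ = 45 mm.
All pieces are centred on the centroidal x-axis, so I = ΣĪ (holes subtracted) = 3 778 059 mm⁴.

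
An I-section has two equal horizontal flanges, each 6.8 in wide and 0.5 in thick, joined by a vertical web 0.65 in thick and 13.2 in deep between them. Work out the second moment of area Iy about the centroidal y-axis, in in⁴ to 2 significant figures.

Decompose the section into non-overlapping parts with the origin at the bottom-left of its bounding rectangle.
Bottom flange: 6.8 × 0.5, A = 3.4 in², x = 3.4 in, Ī = 13.1 in⁴.
Web: 0.65 × 13.2, A = 8.58 in², x = 3.4 in, Ī = 0.3021 in⁴.
Top flange: 6.8 × 0.5, A = 3.4 in², x = 3.4 in, Ī = 13.1 in⁴.
By symmetry the centroid is at mid-width, x̄ = 3.4 in.
All pieces are centred on the centroidal y-axis, so I = ΣĪ = 26.5 in⁴.

Iy ≈ 27 in⁴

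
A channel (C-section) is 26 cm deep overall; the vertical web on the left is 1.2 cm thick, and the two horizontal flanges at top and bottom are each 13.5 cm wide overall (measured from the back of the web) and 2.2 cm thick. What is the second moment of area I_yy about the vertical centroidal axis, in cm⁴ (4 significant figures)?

I_yy ≈ 1588 cm⁴

Split into non-overlapping primitives; take the origin at the lower-left of the bounding box.
Web: 1.2 × 26, A = 31.2 cm², x = 0.6 cm, Ī = 3.744 cm⁴.
Top flange (beyond web): 12.3 × 2.2, A = 27.06 cm², x = 7.35 cm, Ī = 341.159 cm⁴.
Bottom flange (beyond web): 12.3 × 2.2, A = 27.06 cm², x = 7.35 cm, Ī = 341.159 cm⁴.
Centroid: x̄ = ΣA·x / ΣA = 4.88165 cm.
Transfer each piece to the vertical centroidal axis using Ī + A·d² with d = x − 4.88165:
  web: d = -4.28165 cm → contributes +575.718 cm⁴
  top flange (beyond web): d = 2.46835 cm → contributes +506.029 cm⁴
  bottom flange (beyond web): d = 2.46835 cm → contributes +506.029 cm⁴
Total I = 1587.78 cm⁴.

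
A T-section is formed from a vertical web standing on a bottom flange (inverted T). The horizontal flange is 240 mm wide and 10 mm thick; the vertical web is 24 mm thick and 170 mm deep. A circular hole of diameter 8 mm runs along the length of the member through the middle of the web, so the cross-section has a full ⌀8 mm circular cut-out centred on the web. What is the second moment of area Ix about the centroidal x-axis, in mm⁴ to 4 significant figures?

Ix ≈ 2.203 × 10⁷ mm⁴

Decompose the section into non-overlapping parts with the origin at the bottom-left of its bounding rectangle.
Flange: 240 × 10, A = 2 400 mm², y = 5 mm, Ī = 20 000 mm⁴.
Web: 24 × 170, A = 4 080 mm², y = 95 mm, Ī = 9 826 000 mm⁴.
Hole (subtracted): ⌀8, A = 50.2655 mm², y = 95 mm, Ī = 201.062 mm⁴.
Centroid: ȳ = ΣA·y / ΣA = 61.4061 mm.
Transfer each piece to the centroidal x-axis using Ī + A·d² with d = y − 61.4061:
  flange: d = -56.4061 mm → contributes +7 655 950 mm⁴
  web: d = 33.5939 mm → contributes +14 430 491 mm⁴
  hole: d = 33.5939 mm → contributes −56928.3 mm⁴
Total I = 22 029 512 mm⁴.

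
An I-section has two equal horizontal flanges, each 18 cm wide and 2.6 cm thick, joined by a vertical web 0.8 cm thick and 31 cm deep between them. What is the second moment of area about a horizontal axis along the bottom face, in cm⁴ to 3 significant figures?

I_base ≈ 6.72 × 10⁴ cm⁴

Decompose the section into non-overlapping parts with the origin at the bottom-left of its bounding rectangle.
Bottom flange: 18 × 2.6, A = 46.8 cm², y = 1.3 cm, Ī = 26.364 cm⁴.
Web: 0.8 × 31, A = 24.8 cm², y = 18.1 cm, Ī = 1986.1 cm⁴.
Top flange: 18 × 2.6, A = 46.8 cm², y = 34.9 cm, Ī = 26.364 cm⁴.
Transfer each piece to the bottom edge using Ī + A·d² with d = y − 0:
  bottom flange: d = 1.3 cm → contributes +105.46 cm⁴
  web: d = 18.1 cm → contributes +10 111 cm⁴
  top flange: d = 34.9 cm → contributes +57 029 cm⁴
Total I = 67 245 cm⁴.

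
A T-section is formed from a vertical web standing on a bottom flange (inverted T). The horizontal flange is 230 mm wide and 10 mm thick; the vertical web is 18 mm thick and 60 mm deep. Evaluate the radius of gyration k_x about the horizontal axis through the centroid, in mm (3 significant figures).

Split into non-overlapping primitives; take the origin at the lower-left of the bounding box.
Flange: 230 × 10, A = 2 300 mm², y = 5 mm, Ī = 19 167 mm⁴.
Web: 18 × 60, A = 1 080 mm², y = 40 mm, Ī = 324 000 mm⁴.
Centroid: ȳ = ΣA·y / ΣA = 16.183 mm.
Transfer each piece to the horizontal axis through the centroid using Ī + A·d² with d = y − 16.183:
  flange: d = -11.183 mm → contributes +306 826 mm⁴
  web: d = 23.817 mm → contributes +936 607 mm⁴
Total I = 1 243 433 mm⁴.
Radius of gyration: k = √(I/A) = √(1 243 433 / 3 380) = 19.18 mm.

k_x ≈ 19.2 mm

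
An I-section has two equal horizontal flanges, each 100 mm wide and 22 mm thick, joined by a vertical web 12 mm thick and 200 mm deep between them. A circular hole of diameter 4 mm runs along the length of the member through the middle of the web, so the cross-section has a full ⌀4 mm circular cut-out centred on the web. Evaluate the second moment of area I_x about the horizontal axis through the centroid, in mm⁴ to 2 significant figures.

Split into non-overlapping primitives; take the origin at the lower-left of the bounding box.
Bottom flange: 100 × 22, A = 2 200 mm², y = 11 mm, Ī = 88 733 mm⁴.
Web: 12 × 200, A = 2 400 mm², y = 122 mm, Ī = 8 000 000 mm⁴.
Top flange: 100 × 22, A = 2 200 mm², y = 233 mm, Ī = 88 733 mm⁴.
Hole (subtracted): ⌀4, A = 12.57 mm², y = 122 mm, Ī = 12.57 mm⁴.
By symmetry the centroid is at mid-height, ȳ = 122 mm.
Transfer each piece to the horizontal axis through the centroid using Ī + A·d² with d = y − 122:
  bottom flange: d = -111 mm → contributes +27 194 933 mm⁴
  web: d = 0 mm → contributes +8 000 000 mm⁴
  top flange: d = 111 mm → contributes +27 194 933 mm⁴
  hole: d = 0 mm → contributes −12.57 mm⁴
Total I = 62 389 854 mm⁴.

I_x ≈ 6.2 × 10⁷ mm⁴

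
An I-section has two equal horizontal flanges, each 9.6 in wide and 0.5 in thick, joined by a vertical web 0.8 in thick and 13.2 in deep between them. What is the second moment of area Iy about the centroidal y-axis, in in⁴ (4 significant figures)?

Iy ≈ 74.29 in⁴

Decompose the section into non-overlapping parts with the origin at the bottom-left of its bounding rectangle.
Bottom flange: 9.6 × 0.5, A = 4.8 in², x = 4.8 in, Ī = 36.864 in⁴.
Web: 0.8 × 13.2, A = 10.56 in², x = 4.8 in, Ī = 0.5632 in⁴.
Top flange: 9.6 × 0.5, A = 4.8 in², x = 4.8 in, Ī = 36.864 in⁴.
By symmetry the centroid is at mid-width, x̄ = 4.8 in.
All pieces are centred on the centroidal y-axis, so I = ΣĪ = 74.2912 in⁴.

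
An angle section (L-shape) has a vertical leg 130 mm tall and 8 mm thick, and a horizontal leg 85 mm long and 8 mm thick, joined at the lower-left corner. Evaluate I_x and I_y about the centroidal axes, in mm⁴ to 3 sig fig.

Decompose the section into non-overlapping parts with the origin at the bottom-left of its bounding rectangle.
Vertical leg: 8 × 130, A = 1 040 mm², y = 65 mm, Ī = 1 464 667 mm⁴.
Horizontal leg (remainder): 77 × 8, A = 616 mm², y = 4 mm, Ī = 3285.3 mm⁴.
Centroid: ȳ = ΣA·y / ΣA = 42.309 mm.
Transfer each piece to the centroidal x-axis using Ī + A·d² with d = y − 42.309:
  vertical leg: d = 22.691 mm → contributes +2 000 135 mm⁴
  horizontal leg (remainder): d = -38.309 mm → contributes +907 323 mm⁴
Total I = 2 907 458 mm⁴.
For the y-axis: x̄ = 19.809 mm.
Repeating about the centroidal y-axis gives I_y = 1 008 668 mm⁴.

I_x ≈ 2.91 × 10⁶ mm⁴, I_y ≈ 1.01 × 10⁶ mm⁴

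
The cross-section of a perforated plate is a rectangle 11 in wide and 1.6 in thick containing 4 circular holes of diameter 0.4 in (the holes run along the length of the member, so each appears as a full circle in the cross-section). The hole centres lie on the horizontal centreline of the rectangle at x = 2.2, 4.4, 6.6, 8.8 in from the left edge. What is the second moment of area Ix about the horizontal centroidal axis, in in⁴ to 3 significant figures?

Ix ≈ 3.75 in⁴

Treat the section as a set of non-overlapping primitives; coordinates are from the bounding-box lower-left.
Plate: 11 × 1.6, A = 17.6 in², y = 0.8 in, Ī = 3.7547 in⁴.
Hole 1 (subtracted): ⌀0.4, A = 0.12566 in², y = 0.8 in, Ī = 0.0012566 in⁴.
Hole 2 (subtracted): ⌀0.4, A = 0.12566 in², y = 0.8 in, Ī = 0.0012566 in⁴.
Hole 3 (subtracted): ⌀0.4, A = 0.12566 in², y = 0.8 in, Ī = 0.0012566 in⁴.
Hole 4 (subtracted): ⌀0.4, A = 0.12566 in², y = 0.8 in, Ī = 0.0012566 in⁴.
By symmetry the centroid is at mid-height, ȳ = 0.8 in.
All pieces are centred on the horizontal centroidal axis, so I = ΣĪ (holes subtracted) = 3.7496 in⁴.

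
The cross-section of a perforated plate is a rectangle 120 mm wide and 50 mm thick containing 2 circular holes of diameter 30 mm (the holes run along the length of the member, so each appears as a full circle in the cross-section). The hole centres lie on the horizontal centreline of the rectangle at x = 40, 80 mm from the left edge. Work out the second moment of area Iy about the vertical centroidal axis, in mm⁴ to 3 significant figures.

Iy ≈ 6.55 × 10⁶ mm⁴

Treat the section as a set of non-overlapping primitives; coordinates are from the bounding-box lower-left.
Plate: 120 × 50, A = 6 000 mm², x = 60 mm, Ī = 7 200 000 mm⁴.
Hole 1 (subtracted): ⌀30, A = 706.86 mm², x = 40 mm, Ī = 39 761 mm⁴.
Hole 2 (subtracted): ⌀30, A = 706.86 mm², x = 80 mm, Ī = 39 761 mm⁴.
By symmetry the centroid is at mid-width, x̄ = 60 mm.
Transfer each piece to the vertical centroidal axis using Ī + A·d² with d = x − 60:
  plate: d = 0 mm → contributes +7 200 000 mm⁴
  hole 1: d = -20 mm → contributes −322 504 mm⁴
  hole 2: d = 20 mm → contributes −322 504 mm⁴
Total I = 6 554 992 mm⁴.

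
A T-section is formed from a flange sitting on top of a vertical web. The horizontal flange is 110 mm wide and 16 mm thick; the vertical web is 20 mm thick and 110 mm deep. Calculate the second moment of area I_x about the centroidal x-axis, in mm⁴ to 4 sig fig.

I_x ≈ 6.137 × 10⁶ mm⁴

Treat the section as a set of non-overlapping primitives; coordinates are from the bounding-box lower-left.
Flange: 110 × 16, A = 1 760 mm², y = 118 mm, Ī = 37546.7 mm⁴.
Web: 20 × 110, A = 2 200 mm², y = 55 mm, Ī = 2 218 333 mm⁴.
Centroid: ȳ = ΣA·y / ΣA = 83 mm.
Transfer each piece to the centroidal x-axis using Ī + A·d² with d = y − 83:
  flange: d = 35 mm → contributes +2 193 547 mm⁴
  web: d = -28 mm → contributes +3 943 133 mm⁴
Total I = 6 136 680 mm⁴.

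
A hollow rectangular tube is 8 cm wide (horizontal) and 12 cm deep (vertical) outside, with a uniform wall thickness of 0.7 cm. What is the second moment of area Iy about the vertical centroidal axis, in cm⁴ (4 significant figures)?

Iy ≈ 258.0 cm⁴

Split into non-overlapping primitives; take the origin at the lower-left of the bounding box.
Outer rectangle: 8 × 12, A = 96 cm², x = 4 cm, Ī = 512 cm⁴.
Inner void (subtracted): 6.6 × 10.6, A = 69.96 cm², x = 4 cm, Ī = 253.955 cm⁴.
By symmetry the centroid is at mid-width, x̄ = 4 cm.
All pieces are centred on the vertical centroidal axis, so I = ΣĪ (holes subtracted) = 258.045 cm⁴.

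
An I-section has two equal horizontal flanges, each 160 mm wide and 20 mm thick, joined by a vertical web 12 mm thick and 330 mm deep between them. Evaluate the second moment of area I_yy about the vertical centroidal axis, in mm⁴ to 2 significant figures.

I_yy ≈ 1.4 × 10⁷ mm⁴

Treat the section as a set of non-overlapping primitives; coordinates are from the bounding-box lower-left.
Bottom flange: 160 × 20, A = 3 200 mm², x = 80 mm, Ī = 6 826 667 mm⁴.
Web: 12 × 330, A = 3 960 mm², x = 80 mm, Ī = 47 520 mm⁴.
Top flange: 160 × 20, A = 3 200 mm², x = 80 mm, Ī = 6 826 667 mm⁴.
By symmetry the centroid is at mid-width, x̄ = 80 mm.
All pieces are centred on the vertical centroidal axis, so I = ΣĪ = 13 700 853 mm⁴.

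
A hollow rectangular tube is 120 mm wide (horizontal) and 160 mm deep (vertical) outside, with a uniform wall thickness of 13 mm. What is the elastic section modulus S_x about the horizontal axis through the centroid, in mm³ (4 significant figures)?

Decompose the section into non-overlapping parts with the origin at the bottom-left of its bounding rectangle.
Outer rectangle: 120 × 160, A = 19 200 mm², y = 80 mm, Ī = 40 960 000 mm⁴.
Inner void (subtracted): 94 × 134, A = 12 596 mm², y = 80 mm, Ī = 18 847 815 mm⁴.
By symmetry the centroid is at mid-height, ȳ = 80 mm.
All pieces are centred on the horizontal axis through the centroid, so I = ΣĪ (holes subtracted) = 22 112 185 mm⁴.
Extreme fibre distance c = 80 mm; S = I/c = 276 402 mm³.

S_x ≈ 2.764 × 10⁵ mm³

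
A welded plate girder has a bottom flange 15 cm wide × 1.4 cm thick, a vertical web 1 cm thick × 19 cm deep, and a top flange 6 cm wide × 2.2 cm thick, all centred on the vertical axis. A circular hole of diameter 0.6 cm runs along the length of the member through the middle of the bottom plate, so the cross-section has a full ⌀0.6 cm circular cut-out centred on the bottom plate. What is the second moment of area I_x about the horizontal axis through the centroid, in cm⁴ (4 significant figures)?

Split into non-overlapping primitives; take the origin at the lower-left of the bounding box.
Bottom plate: 15 × 1.4, A = 21 cm², y = 0.7 cm, Ī = 3.43 cm⁴.
Web plate: 1 × 19, A = 19 cm², y = 10.9 cm, Ī = 571.583 cm⁴.
Top plate: 6 × 2.2, A = 13.2 cm², y = 21.5 cm, Ī = 5.324 cm⁴.
Hole (subtracted): ⌀0.6, A = 0.282743 cm², y = 0.7 cm, Ī = 0.00636173 cm⁴.
Centroid: ȳ = ΣA·y / ΣA = 9.5508 cm.
Transfer each piece to the horizontal axis through the centroid using Ī + A·d² with d = y − 9.5508:
  bottom plate: d = -8.8508 cm → contributes +1648.5 cm⁴
  web plate: d = 1.3492 cm → contributes +606.17 cm⁴
  top plate: d = 11.9492 cm → contributes +1890.06 cm⁴
  hole: d = -8.8508 cm → contributes −22.1555 cm⁴
Total I = 4122.58 cm⁴.

I_x ≈ 4123 cm⁴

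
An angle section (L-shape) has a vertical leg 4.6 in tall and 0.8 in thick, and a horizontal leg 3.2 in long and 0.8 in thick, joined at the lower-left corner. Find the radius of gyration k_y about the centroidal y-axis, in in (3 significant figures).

Decompose the section into non-overlapping parts with the origin at the bottom-left of its bounding rectangle.
Vertical leg: 0.8 × 4.6, A = 3.68 in², x = 0.4 in, Ī = 0.19627 in⁴.
Horizontal leg (remainder): 2.4 × 0.8, A = 1.92 in², x = 2 in, Ī = 0.9216 in⁴.
Centroid: x̄ = ΣA·x / ΣA = 0.94857 in.
Transfer each piece to the centroidal y-axis using Ī + A·d² with d = x − 0.94857:
  vertical leg: d = -0.54857 in → contributes +1.3037 in⁴
  horizontal leg (remainder): d = 1.0514 in → contributes +3.0442 in⁴
Total I = 4.3479 in⁴.
Radius of gyration: k = √(I/A) = √(4.3479 / 5.6) = 0.88114 in.

k_y ≈ 0.881 in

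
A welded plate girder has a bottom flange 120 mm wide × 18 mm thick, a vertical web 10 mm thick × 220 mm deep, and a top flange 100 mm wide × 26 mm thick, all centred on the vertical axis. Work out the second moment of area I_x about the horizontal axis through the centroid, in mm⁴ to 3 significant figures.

Treat the section as a set of non-overlapping primitives; coordinates are from the bounding-box lower-left.
Bottom plate: 120 × 18, A = 2 160 mm², y = 9 mm, Ī = 58 320 mm⁴.
Web plate: 10 × 220, A = 2 200 mm², y = 128 mm, Ī = 8 873 333 mm⁴.
Top plate: 100 × 26, A = 2 600 mm², y = 251 mm, Ī = 146 467 mm⁴.
Centroid: ȳ = ΣA·y / ΣA = 137.02 mm.
Transfer each piece to the horizontal axis through the centroid using Ī + A·d² with d = y − 137.02:
  bottom plate: d = -128.02 mm → contributes +35 457 294 mm⁴
  web plate: d = -9.0172 mm → contributes +9 052 217 mm⁴
  top plate: d = 113.98 mm → contributes +33 925 847 mm⁴
Total I = 78 435 358 mm⁴.

I_x ≈ 7.84 × 10⁷ mm⁴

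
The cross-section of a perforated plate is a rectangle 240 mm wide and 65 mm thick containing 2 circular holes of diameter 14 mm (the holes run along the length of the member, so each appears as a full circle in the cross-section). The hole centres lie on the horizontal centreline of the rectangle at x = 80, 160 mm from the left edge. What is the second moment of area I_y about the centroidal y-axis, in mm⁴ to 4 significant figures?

I_y ≈ 7.438 × 10⁷ mm⁴

Treat the section as a set of non-overlapping primitives; coordinates are from the bounding-box lower-left.
Plate: 240 × 65, A = 15 600 mm², x = 120 mm, Ī = 74 880 000 mm⁴.
Hole 1 (subtracted): ⌀14, A = 153.938 mm², x = 80 mm, Ī = 1885.74 mm⁴.
Hole 2 (subtracted): ⌀14, A = 153.938 mm², x = 160 mm, Ī = 1885.74 mm⁴.
By symmetry the centroid is at mid-width, x̄ = 120 mm.
Transfer each piece to the centroidal y-axis using Ī + A·d² with d = x − 120:
  plate: d = 0 mm → contributes +74 880 000 mm⁴
  hole 1: d = -40 mm → contributes −248 187 mm⁴
  hole 2: d = 40 mm → contributes −248 187 mm⁴
Total I = 74 383 627 mm⁴.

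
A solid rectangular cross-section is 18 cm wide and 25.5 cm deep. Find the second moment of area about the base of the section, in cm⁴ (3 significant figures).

The section: 18 × 25.5, A = 459 cm², y = 12.75 cm, Ī = 24 872 cm⁴.
Transfer it to the bottom edge using Ī + A·d² with d = y − 0:
  the section: d = 12.75 cm → contributes +99 488 cm⁴
Total I = 99 488 cm⁴.

I_base ≈ 9.95 × 10⁴ cm⁴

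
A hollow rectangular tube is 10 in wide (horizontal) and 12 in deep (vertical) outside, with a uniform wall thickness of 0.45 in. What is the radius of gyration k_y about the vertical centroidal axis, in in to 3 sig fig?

k_y ≈ 3.99 in

Treat the section as a set of non-overlapping primitives; coordinates are from the bounding-box lower-left.
Outer rectangle: 10 × 12, A = 120 in², x = 5 in, Ī = 1 000 in⁴.
Inner void (subtracted): 9.1 × 11.1, A = 101.01 in², x = 5 in, Ī = 697.05 in⁴.
By symmetry the centroid is at mid-width, x̄ = 5 in.
All pieces are centred on the vertical centroidal axis, so I = ΣĪ (holes subtracted) = 302.95 in⁴.
Radius of gyration: k = √(I/A) = √(302.95 / 18.99) = 3.9941 in.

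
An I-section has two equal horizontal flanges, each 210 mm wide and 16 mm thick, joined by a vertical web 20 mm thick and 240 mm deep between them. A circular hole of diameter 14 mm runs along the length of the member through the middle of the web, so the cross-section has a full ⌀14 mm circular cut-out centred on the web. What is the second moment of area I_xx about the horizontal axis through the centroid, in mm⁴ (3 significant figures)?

Treat the section as a set of non-overlapping primitives; coordinates are from the bounding-box lower-left.
Bottom flange: 210 × 16, A = 3 360 mm², y = 8 mm, Ī = 71 680 mm⁴.
Web: 20 × 240, A = 4 800 mm², y = 136 mm, Ī = 23 040 000 mm⁴.
Top flange: 210 × 16, A = 3 360 mm², y = 264 mm, Ī = 71 680 mm⁴.
Hole (subtracted): ⌀14, A = 153.94 mm², y = 136 mm, Ī = 1885.7 mm⁴.
By symmetry the centroid is at mid-height, ȳ = 136 mm.
Transfer each piece to the horizontal axis through the centroid using Ī + A·d² with d = y − 136:
  bottom flange: d = -128 mm → contributes +55 121 920 mm⁴
  web: d = 0 mm → contributes +23 040 000 mm⁴
  top flange: d = 128 mm → contributes +55 121 920 mm⁴
  hole: d = 0 mm → contributes −1885.7 mm⁴
Total I = 133 281 954 mm⁴.

I_xx ≈ 1.33 × 10⁸ mm⁴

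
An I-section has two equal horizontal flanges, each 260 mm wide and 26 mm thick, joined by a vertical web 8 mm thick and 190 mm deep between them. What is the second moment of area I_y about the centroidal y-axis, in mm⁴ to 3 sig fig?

I_y ≈ 7.62 × 10⁷ mm⁴

Break the section into simple shapes (no overlaps), measuring from the bottom-left corner of the bounding box.
Bottom flange: 260 × 26, A = 6 760 mm², x = 130 mm, Ī = 38 081 333 mm⁴.
Web: 8 × 190, A = 1 520 mm², x = 130 mm, Ī = 8106.7 mm⁴.
Top flange: 260 × 26, A = 6 760 mm², x = 130 mm, Ī = 38 081 333 mm⁴.
By symmetry the centroid is at mid-width, x̄ = 130 mm.
All pieces are centred on the centroidal y-axis, so I = ΣĪ = 76 170 773 mm⁴.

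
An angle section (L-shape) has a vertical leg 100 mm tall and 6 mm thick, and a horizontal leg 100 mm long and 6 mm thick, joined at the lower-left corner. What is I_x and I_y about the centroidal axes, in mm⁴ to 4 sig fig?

I_x ≈ 1.144 × 10⁶ mm⁴, I_y ≈ 1.144 × 10⁶ mm⁴

Split into non-overlapping primitives; take the origin at the lower-left of the bounding box.
Vertical leg: 6 × 100, A = 600 mm², y = 50 mm, Ī = 500 000 mm⁴.
Horizontal leg (remainder): 94 × 6, A = 564 mm², y = 3 mm, Ī = 1 692 mm⁴.
Centroid: ȳ = ΣA·y / ΣA = 27.2268 mm.
Transfer each piece to the centroidal x-axis using Ī + A·d² with d = y − 27.2268:
  vertical leg: d = 22.7732 mm → contributes +811 171 mm⁴
  horizontal leg (remainder): d = -24.2268 mm → contributes +332 725 mm⁴
Total I = 1 143 896 mm⁴.
For the y-axis: x̄ = 27.2268 mm.
Repeating about the centroidal y-axis gives I_y = 1 143 896 mm⁴.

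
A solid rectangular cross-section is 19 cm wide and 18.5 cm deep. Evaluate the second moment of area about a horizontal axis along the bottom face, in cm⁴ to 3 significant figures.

The section: 19 × 18.5, A = 351.5 cm², y = 9.25 cm, Ī = 10 025 cm⁴.
Transfer it to the bottom edge using Ī + A·d² with d = y − 0:
  the section: d = 9.25 cm → contributes +40 100 cm⁴
Total I = 40 100 cm⁴.

I_base ≈ 4.01 × 10⁴ cm⁴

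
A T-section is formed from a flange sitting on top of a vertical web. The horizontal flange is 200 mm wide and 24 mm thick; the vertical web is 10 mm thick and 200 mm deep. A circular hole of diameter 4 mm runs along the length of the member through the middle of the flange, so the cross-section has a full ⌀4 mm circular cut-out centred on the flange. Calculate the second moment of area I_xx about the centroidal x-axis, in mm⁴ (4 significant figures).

Split into non-overlapping primitives; take the origin at the lower-left of the bounding box.
Flange: 200 × 24, A = 4 800 mm², y = 212 mm, Ī = 230 400 mm⁴.
Web: 10 × 200, A = 2 000 mm², y = 100 mm, Ī = 6 666 667 mm⁴.
Hole (subtracted): ⌀4, A = 12.5664 mm², y = 212 mm, Ī = 12.5664 mm⁴.
Centroid: ȳ = ΣA·y / ΣA = 178.998 mm.
Transfer each piece to the centroidal x-axis using Ī + A·d² with d = y − 178.998:
  flange: d = 33.0022 mm → contributes +5 458 286 mm⁴
  web: d = -78.9978 mm → contributes +19 147 983 mm⁴
  hole: d = 33.0022 mm → contributes −13699.1 mm⁴
Total I = 24 592 569 mm⁴.

I_xx ≈ 2.459 × 10⁷ mm⁴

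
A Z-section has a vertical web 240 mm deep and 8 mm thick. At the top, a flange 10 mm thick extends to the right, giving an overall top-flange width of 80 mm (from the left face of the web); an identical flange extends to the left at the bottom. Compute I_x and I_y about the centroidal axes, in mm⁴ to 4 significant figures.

Treat the section as a set of non-overlapping primitives; coordinates are from the bounding-box lower-left.
Web: 8 × 240, A = 1 920 mm², y = 120 mm, Ī = 9 216 000 mm⁴.
Top flange (beyond web): 72 × 10, A = 720 mm², y = 235 mm, Ī = 6 000 mm⁴.
Bottom flange (beyond web): 72 × 10, A = 720 mm², y = 5 mm, Ī = 6 000 mm⁴.
Centroid: ȳ = ΣA·y / ΣA = 120 mm.
Transfer each piece to the centroidal x-axis using Ī + A·d² with d = y − 120:
  web: d = 0 mm → contributes +9 216 000 mm⁴
  top flange (beyond web): d = 115 mm → contributes +9 528 000 mm⁴
  bottom flange (beyond web): d = -115 mm → contributes +9 528 000 mm⁴
Total I = 28 272 000 mm⁴.
For the y-axis: x̄ = 76 mm.
Repeating about the centroidal y-axis gives I_y = 2 936 320 mm⁴.

I_x ≈ 2.827 × 10⁷ mm⁴, I_y ≈ 2.936 × 10⁶ mm⁴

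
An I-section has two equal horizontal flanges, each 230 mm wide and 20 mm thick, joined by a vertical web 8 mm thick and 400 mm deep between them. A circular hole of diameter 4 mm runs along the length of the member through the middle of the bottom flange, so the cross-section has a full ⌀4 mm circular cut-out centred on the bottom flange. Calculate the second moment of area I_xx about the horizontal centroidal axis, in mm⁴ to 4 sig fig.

I_xx ≈ 4.481 × 10⁸ mm⁴

Split into non-overlapping primitives; take the origin at the lower-left of the bounding box.
Bottom flange: 230 × 20, A = 4 600 mm², y = 10 mm, Ī = 153 333 mm⁴.
Web: 8 × 400, A = 3 200 mm², y = 220 mm, Ī = 42 666 667 mm⁴.
Top flange: 230 × 20, A = 4 600 mm², y = 430 mm, Ī = 153 333 mm⁴.
Hole (subtracted): ⌀4, A = 12.5664 mm², y = 10 mm, Ī = 12.5664 mm⁴.
Centroid: ȳ = ΣA·y / ΣA = 220.213 mm.
Transfer each piece to the horizontal centroidal axis using Ī + A·d² with d = y − 220.213:
  bottom flange: d = -210.213 mm → contributes +203 425 123 mm⁴
  web: d = -0.213033 mm → contributes +42 666 812 mm⁴
  top flange: d = 209.787 mm → contributes +202 601 961 mm⁴
  hole: d = -210.213 mm → contributes −555 314 mm⁴
Total I = 448 138 582 mm⁴.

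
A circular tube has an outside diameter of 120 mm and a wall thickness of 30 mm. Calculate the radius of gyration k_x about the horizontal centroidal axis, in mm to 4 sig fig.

k_x ≈ 33.54 mm

Treat the section as a set of non-overlapping primitives; coordinates are from the bounding-box lower-left.
Outer circle: ⌀120, A = 11309.7 mm², y = 60 mm, Ī = 10 178 760 mm⁴.
Bore (subtracted): ⌀60, A = 2827.43 mm², y = 60 mm, Ī = 636 173 mm⁴.
By symmetry the centroid is at mid-height, ȳ = 60 mm.
All pieces are centred on the horizontal centroidal axis, so I = ΣĪ (holes subtracted) = 9 542 588 mm⁴.
Radius of gyration: k = √(I/A) = √(9 542 588 / 8482.3) = 33.541 mm.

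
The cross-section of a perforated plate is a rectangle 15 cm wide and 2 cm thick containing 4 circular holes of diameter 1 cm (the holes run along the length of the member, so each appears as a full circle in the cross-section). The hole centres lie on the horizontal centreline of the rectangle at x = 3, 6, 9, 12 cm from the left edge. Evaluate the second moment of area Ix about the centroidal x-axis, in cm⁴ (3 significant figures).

Break the section into simple shapes (no overlaps), measuring from the bottom-left corner of the bounding box.
Plate: 15 × 2, A = 30 cm², y = 1 cm, Ī = 10 cm⁴.
Hole 1 (subtracted): ⌀1, A = 0.7854 cm², y = 1 cm, Ī = 0.049087 cm⁴.
Hole 2 (subtracted): ⌀1, A = 0.7854 cm², y = 1 cm, Ī = 0.049087 cm⁴.
Hole 3 (subtracted): ⌀1, A = 0.7854 cm², y = 1 cm, Ī = 0.049087 cm⁴.
Hole 4 (subtracted): ⌀1, A = 0.7854 cm², y = 1 cm, Ī = 0.049087 cm⁴.
By symmetry the centroid is at mid-height, ȳ = 1 cm.
All pieces are centred on the centroidal x-axis, so I = ΣĪ (holes subtracted) = 9.8037 cm⁴.

Ix ≈ 9.80 cm⁴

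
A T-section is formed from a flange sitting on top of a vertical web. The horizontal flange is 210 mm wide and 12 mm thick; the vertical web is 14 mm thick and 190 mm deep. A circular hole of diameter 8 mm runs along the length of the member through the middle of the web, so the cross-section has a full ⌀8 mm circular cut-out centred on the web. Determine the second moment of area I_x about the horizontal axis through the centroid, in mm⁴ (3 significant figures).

I_x ≈ 2.11 × 10⁷ mm⁴

Break the section into simple shapes (no overlaps), measuring from the bottom-left corner of the bounding box.
Flange: 210 × 12, A = 2 520 mm², y = 196 mm, Ī = 30 240 mm⁴.
Web: 14 × 190, A = 2 660 mm², y = 95 mm, Ī = 8 002 167 mm⁴.
Hole (subtracted): ⌀8, A = 50.265 mm², y = 95 mm, Ī = 201.06 mm⁴.
Centroid: ȳ = ΣA·y / ΣA = 144.62 mm.
Transfer each piece to the horizontal axis through the centroid using Ī + A·d² with d = y − 144.62:
  flange: d = 51.383 mm → contributes +6 683 679 mm⁴
  web: d = -49.617 mm → contributes +14 550 574 mm⁴
  hole: d = -49.617 mm → contributes −123 945 mm⁴
Total I = 21 110 308 mm⁴.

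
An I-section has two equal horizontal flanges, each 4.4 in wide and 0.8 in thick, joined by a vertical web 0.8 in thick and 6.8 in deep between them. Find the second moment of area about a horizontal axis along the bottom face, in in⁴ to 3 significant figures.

I_base ≈ 343 in⁴

Break the section into simple shapes (no overlaps), measuring from the bottom-left corner of the bounding box.
Bottom flange: 4.4 × 0.8, A = 3.52 in², y = 0.4 in, Ī = 0.18773 in⁴.
Web: 0.8 × 6.8, A = 5.44 in², y = 4.2 in, Ī = 20.962 in⁴.
Top flange: 4.4 × 0.8, A = 3.52 in², y = 8 in, Ī = 0.18773 in⁴.
Transfer each piece to the bottom edge using Ī + A·d² with d = y − 0:
  bottom flange: d = 0.4 in → contributes +0.75093 in⁴
  web: d = 4.2 in → contributes +116.92 in⁴
  top flange: d = 8 in → contributes +225.47 in⁴
Total I = 343.14 in⁴.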